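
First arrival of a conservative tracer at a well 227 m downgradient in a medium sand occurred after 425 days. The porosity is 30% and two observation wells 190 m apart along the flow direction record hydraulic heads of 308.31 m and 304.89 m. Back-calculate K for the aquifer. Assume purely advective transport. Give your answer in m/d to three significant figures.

Hydraulic gradient i = (308.31 − 304.89) / 190 = 3.42 / 190 = 0.01800
v = L / t = 227 / 425 = 0.5341 m/d
K = v · n / i = 0.5341 × 0.30 / 0.01800 = 8.90 m/d

8.90 m/d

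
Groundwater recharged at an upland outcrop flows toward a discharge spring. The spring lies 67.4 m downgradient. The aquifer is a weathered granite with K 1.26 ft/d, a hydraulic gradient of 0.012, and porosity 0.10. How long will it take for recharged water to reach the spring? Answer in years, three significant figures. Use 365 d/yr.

4.01 years

K = 1.26 ft/d × 0.3048 = 0.3840 m/d
Specific discharge q = 0.3840 × 0.012 = 0.004609 m/d
Average linear velocity = 0.004609 / 0.10 = 0.04609 m/d
t = L / v = 67.4 / 0.04609 = 1462 d
   = 1462 / 365 = 4.01 yr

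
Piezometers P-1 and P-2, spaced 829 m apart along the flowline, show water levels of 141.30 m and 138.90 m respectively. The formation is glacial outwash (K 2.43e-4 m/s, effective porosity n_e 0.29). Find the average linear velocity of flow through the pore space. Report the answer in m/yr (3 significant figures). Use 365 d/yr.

Hydraulic gradient i = (141.30 − 138.90) / 829 = 2.40 / 829 = 0.002895
K = 2.43e-4 m/s × 86400 s/d = 21.00 m/d
q = Ki = 21.00 × 0.002895 = 0.06078 m/d
Seepage velocity v = q / n = 0.06078 / 0.29 = 0.2096 m/d
   = 0.2096 × 365 = 76.5 m/yr

76.5 m/yr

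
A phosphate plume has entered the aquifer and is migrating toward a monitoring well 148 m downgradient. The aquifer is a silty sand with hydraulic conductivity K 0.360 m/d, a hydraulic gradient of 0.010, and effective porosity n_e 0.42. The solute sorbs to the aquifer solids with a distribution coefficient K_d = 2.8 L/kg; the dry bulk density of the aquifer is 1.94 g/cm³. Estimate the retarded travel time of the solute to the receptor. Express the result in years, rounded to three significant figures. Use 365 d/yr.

659 years

q = Ki = 0.360 × 0.010 = 0.003600 m/d
v_s = q/n_e = 0.003600/0.42 = 0.008571 m/d
Retardation R = 1 + ρ_b·K_d/n = 1 + 1.94×2.8/0.42 = 13.93
Contaminant velocity v_c = v/R = 0.008571/13.93 = 6.152e-4 m/d
t = L/v_c = 148/6.152e-4 = 240600 d
   = 240600/365 = 659 yr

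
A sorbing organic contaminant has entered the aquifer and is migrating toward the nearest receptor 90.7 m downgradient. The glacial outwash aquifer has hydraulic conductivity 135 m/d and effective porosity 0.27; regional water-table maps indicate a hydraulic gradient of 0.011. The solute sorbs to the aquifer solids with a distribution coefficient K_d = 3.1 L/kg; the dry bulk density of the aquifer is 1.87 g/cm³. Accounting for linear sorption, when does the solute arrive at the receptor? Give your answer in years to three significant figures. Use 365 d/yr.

q = Ki = 135 × 0.011 = 1.485 m/d
Average linear velocity = 1.485 / 0.27 = 5.500 m/d
Retardation R = 1 + ρ_b·K_d/n = 1 + 1.87×3.1/0.27 = 22.47
Contaminant velocity v_c = v/R = 5.500/22.47 = 0.2448 m/d
t = L/v_c = 90.7/0.2448 = 370.6 d
   = 370.6/365 = 1.02 yr

1.02 years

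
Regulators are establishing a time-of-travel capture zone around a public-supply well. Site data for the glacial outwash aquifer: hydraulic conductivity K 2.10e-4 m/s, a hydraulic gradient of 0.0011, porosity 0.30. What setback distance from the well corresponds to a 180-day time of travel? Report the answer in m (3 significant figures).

K = 2.10e-4 m/s × 86400 s/d = 18.14 m/d
q = Ki = 18.14 × 0.0011 = 0.01996 m/d
Seepage velocity v = q / n = 0.01996 / 0.30 = 0.06653 m/d
L = v × T = 0.06653 × 180 = 11.98 m

12.0 m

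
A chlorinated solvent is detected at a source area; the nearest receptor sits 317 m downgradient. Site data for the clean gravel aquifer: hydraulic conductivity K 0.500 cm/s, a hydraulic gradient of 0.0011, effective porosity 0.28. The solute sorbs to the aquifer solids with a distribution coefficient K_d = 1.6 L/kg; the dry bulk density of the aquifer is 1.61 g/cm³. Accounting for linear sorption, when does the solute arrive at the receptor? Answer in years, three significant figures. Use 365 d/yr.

5.22 years

K = 0.500 cm/s × 864 = 432.0 m/d
Darcy flux q = K·i = 432.0 × 0.0011 = 0.4752 m/d
Seepage velocity v = q / n = 0.4752 / 0.28 = 1.697 m/d
Retardation R = 1 + ρ_b·K_d/n = 1 + 1.61×1.6/0.28 = 10.20
Contaminant velocity v_c = v/R = 1.697/10.20 = 0.1664 m/d
t = L/v_c = 317/0.1664 = 1905 d
   = 1905/365 = 5.22 yr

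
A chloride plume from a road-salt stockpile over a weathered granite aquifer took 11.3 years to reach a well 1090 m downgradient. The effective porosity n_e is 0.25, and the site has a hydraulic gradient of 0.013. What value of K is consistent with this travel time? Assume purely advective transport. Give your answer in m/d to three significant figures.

5.08 m/d

t = 11.3 years = 4125 d
v = L / t = 1090 / 4125 = 0.2643 m/d
K = v · n / i = 0.2643 × 0.25 / 0.013 = 5.08 m/d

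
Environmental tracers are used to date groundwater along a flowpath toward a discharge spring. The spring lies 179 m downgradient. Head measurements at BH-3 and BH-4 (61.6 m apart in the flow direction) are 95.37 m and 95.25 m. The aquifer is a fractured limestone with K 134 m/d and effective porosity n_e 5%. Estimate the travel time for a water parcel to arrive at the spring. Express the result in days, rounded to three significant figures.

34.3 days

Hydraulic gradient i = (95.37 − 95.25) / 61.6 = 0.12 / 61.6 = 0.001948
q = Ki = 134 × 0.001948 = 0.2610 m/d
v_s = q/n_e = 0.2610/0.05 = 5.221 m/d
t = L / v = 179 / 5.221 = 34.29 d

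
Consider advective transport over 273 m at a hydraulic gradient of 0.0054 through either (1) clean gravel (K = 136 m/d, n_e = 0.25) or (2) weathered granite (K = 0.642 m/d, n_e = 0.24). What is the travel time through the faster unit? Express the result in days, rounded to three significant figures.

Unit 1 (clean gravel): v = 136×0.0054/0.25 = 2.938 m/d, t = 273/2.938 = 92.93 d
Unit 2 (weathered granite): v = 0.642×0.0054/0.24 = 0.01445 m/d, t = 273/0.01445 = 18900 d
Faster unit: t = 92.9 d

92.9 days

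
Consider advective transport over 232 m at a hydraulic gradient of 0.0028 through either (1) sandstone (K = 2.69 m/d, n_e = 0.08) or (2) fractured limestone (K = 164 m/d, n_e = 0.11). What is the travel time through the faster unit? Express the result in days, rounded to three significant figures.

Unit 1 (sandstone): v = 2.69×0.0028/0.08 = 0.09415 m/d, t = 232/0.09415 = 2464 d
Unit 2 (fractured limestone): v = 164×0.0028/0.11 = 4.175 m/d, t = 232/4.175 = 55.57 d
Faster unit: t = 55.6 d

55.6 days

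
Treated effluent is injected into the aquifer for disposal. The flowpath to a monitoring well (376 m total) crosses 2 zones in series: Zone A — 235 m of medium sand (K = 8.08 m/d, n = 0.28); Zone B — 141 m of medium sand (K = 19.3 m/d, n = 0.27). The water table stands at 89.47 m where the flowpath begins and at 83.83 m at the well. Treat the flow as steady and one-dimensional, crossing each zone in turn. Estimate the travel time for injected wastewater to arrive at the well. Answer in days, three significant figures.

Total head drop ΔH = 89.47 − 83.83 = 5.64 m
Steady 1-D flow in series ⇒ the Darcy flux q is identical in every zone and the zone head losses add (resistances L/K in series).
Σ(L/K) = 235/8.08 + 141/19.3 = 29.08 + 7.306 = 36.39 d
q = ΔH / Σ(L/K) = 5.64 / 36.39 = 0.1550 m/d (same in every zone)
Zone A: v = q/n = 0.1550/0.28 = 0.5535 m/d → t_A = 235/0.5535 = 424.5 d
Zone B: v = q/n = 0.1550/0.27 = 0.5740 m/d → t_B = 141/0.5740 = 245.6 d
Total t = 424.5 + 245.6 = 670.2 d

670 days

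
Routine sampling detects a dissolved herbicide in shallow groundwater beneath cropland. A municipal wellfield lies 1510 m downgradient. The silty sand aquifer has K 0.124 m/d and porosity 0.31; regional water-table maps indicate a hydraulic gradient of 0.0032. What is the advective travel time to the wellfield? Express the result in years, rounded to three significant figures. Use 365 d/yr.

3230 years

Specific discharge q = 0.124 × 0.0032 = 3.968e-4 m/d
v = Ki/n = 0.124·0.0032/0.31 = 0.001280 m/d
t = L / v = 1510 / 0.001280 = 1.180e6 d
   = 1.180e6 / 365 = 3230 yr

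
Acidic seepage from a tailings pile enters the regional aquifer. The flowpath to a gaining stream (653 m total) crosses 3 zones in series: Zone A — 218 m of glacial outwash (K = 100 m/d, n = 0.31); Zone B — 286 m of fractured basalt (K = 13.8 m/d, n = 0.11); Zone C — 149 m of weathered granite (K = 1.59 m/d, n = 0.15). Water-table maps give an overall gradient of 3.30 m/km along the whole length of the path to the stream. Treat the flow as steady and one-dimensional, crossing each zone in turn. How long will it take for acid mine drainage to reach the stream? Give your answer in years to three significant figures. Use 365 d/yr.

18.0 years

For zones in series the flux q is common to all zones; the equivalent conductivity is the harmonic (thickness-weighted) mean, K_eq = L_total / Σ(L_j/K_j).
Σ(L/K) = 218/100 + 286/13.8 + 149/1.59 = 2.180 + 20.72 + 93.71 = 116.6 d
K_eq = L_total / Σ(L/K) = 653 / 116.6 = 5.600 m/d
q = K_eq · i = 5.600 × 0.0033 = 0.01848 m/d (same in every zone)
Zone A: v = q/n = 0.01848/0.31 = 0.05961 m/d → t_A = 218/0.05961 = 3657 d
Zone B: v = q/n = 0.01848/0.11 = 0.1680 m/d → t_B = 286/0.1680 = 1703 d
Zone C: v = q/n = 0.01848/0.15 = 0.1232 m/d → t_C = 149/0.1232 = 1210 d
Total t = 3657 + 1703 + 1210 = 6569 d
   = 6569 / 365 = 18.0 yr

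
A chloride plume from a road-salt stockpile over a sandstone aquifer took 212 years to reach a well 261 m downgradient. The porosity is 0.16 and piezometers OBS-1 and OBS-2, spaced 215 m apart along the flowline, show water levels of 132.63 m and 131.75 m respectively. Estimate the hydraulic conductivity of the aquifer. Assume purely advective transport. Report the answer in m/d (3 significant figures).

Hydraulic gradient i = (132.63 − 131.75) / 215 = 0.88 / 215 = 0.004093
t = 212 years = 77380 d
v = L / t = 261 / 77380 = 0.003373 m/d
K = v · n / i = 0.003373 × 0.16 / 0.004093 = 0.132 m/d

0.132 m/d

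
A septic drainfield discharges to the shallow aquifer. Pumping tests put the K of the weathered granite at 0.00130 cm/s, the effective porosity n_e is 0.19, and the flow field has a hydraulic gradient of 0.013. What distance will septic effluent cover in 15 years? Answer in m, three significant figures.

K = 0.00130 cm/s × 864 = 1.123 m/d
Specific discharge q = 1.123 × 0.013 = 0.01460 m/d
Seepage velocity v = q / n = 0.01460 / 0.19 = 0.07685 m/d
T = 15 yr × 365 = 5475 d
L = v × T = 0.07685 × 5475 = 420.8 m

421 m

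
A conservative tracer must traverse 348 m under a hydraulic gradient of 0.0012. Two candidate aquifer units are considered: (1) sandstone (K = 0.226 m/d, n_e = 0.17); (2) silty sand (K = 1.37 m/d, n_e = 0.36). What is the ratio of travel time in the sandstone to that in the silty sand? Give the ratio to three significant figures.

2.86

Unit 1 (sandstone): v = 0.226×0.0012/0.17 = 0.001595 m/d, t = 348/0.001595 = 218100 d
Unit 2 (silty sand): v = 1.37×0.0012/0.36 = 0.004567 m/d, t = 348/0.004567 = 76200 d
t(sandstone) / t(silty sand) = 218100/76200 = 2.86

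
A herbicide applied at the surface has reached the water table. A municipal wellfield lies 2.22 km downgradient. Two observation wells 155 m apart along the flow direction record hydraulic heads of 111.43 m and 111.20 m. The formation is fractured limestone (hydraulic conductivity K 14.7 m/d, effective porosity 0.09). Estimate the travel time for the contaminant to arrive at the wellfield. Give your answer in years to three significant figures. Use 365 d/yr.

25.1 years

Hydraulic gradient i = (111.43 − 111.20) / 155 = 0.23 / 155 = 0.001484
Specific discharge q = 14.7 × 0.001484 = 0.02181 m/d
Seepage velocity v = q / n = 0.02181 / 0.09 = 0.2424 m/d
L = 2.22 km = 2220 m
t = L / v = 2220 / 0.2424 = 9160 d
   = 9160 / 365 = 25.1 yr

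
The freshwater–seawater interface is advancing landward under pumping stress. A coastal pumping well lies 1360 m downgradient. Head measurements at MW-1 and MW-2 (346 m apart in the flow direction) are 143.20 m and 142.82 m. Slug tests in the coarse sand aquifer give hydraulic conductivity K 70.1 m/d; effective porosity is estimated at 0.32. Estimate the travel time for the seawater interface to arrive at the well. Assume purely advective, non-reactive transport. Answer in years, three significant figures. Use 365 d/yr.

Hydraulic gradient i = (143.20 − 142.82) / 346 = 0.38 / 346 = 0.001098
q = Ki = 70.1 × 0.001098 = 0.07699 m/d
v = Ki/n = 70.1·0.001098/0.32 = 0.2406 m/d
t = L / v = 1360 / 0.2406 = 5653 d
   = 5653 / 365 = 15.5 yr

15.5 years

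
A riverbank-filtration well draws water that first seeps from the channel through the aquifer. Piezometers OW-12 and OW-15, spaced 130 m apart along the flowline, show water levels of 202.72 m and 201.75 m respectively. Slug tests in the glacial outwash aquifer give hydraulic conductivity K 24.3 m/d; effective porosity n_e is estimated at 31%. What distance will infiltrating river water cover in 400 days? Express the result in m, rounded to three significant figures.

234 m

Hydraulic gradient i = (202.72 − 201.75) / 130 = 0.97 / 130 = 0.007462
q = Ki = 24.3 × 0.007462 = 0.1813 m/d
Average linear velocity = 0.1813 / 0.31 = 0.5849 m/d
L = v × T = 0.5849 × 400 = 234.0 m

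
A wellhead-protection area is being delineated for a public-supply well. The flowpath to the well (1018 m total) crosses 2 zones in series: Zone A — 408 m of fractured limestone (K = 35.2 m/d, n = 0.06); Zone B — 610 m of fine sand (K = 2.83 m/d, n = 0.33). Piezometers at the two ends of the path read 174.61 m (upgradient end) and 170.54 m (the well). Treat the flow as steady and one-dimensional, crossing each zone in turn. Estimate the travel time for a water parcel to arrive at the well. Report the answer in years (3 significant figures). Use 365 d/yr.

Total head drop ΔH = 174.61 − 170.54 = 4.07 m
Steady 1-D flow in series ⇒ the Darcy flux q is identical in every zone and the zone head losses add (resistances L/K in series).
Σ(L/K) = 408/35.2 + 610/2.83 = 11.59 + 215.5 = 227.1 d
q = ΔH / Σ(L/K) = 4.07 / 227.1 = 0.01792 m/d (same in every zone)
Zone A: v = q/n = 0.01792/0.06 = 0.2986 m/d → t_A = 408/0.2986 = 1366 d
Zone B: v = q/n = 0.01792/0.33 = 0.05430 m/d → t_B = 610/0.05430 = 11230 d
Total t = 1366 + 11230 = 12600 d
   = 12600 / 365 = 34.5 yr

34.5 years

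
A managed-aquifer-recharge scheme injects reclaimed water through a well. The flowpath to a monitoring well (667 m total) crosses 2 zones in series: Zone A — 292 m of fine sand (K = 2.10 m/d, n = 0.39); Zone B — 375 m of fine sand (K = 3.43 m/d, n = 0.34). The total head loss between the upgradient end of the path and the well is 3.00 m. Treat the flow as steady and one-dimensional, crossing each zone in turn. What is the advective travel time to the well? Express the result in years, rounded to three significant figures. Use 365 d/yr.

54.8 years

Steady 1-D flow in series ⇒ the Darcy flux q is identical in every zone and the zone head losses add (resistances L/K in series).
Σ(L/K) = 292/2.10 + 375/3.43 = 139.0 + 109.3 = 248.4 d
q = ΔH / Σ(L/K) = 3.00 / 248.4 = 0.01208 m/d (same in every zone)
Zone A: v = q/n = 0.01208/0.39 = 0.03097 m/d → t_A = 292/0.03097 = 9428 d
Zone B: v = q/n = 0.01208/0.34 = 0.03552 m/d → t_B = 375/0.03552 = 10560 d
Total t = 9428 + 10560 = 19980 d
   = 19980 / 365 = 54.8 yr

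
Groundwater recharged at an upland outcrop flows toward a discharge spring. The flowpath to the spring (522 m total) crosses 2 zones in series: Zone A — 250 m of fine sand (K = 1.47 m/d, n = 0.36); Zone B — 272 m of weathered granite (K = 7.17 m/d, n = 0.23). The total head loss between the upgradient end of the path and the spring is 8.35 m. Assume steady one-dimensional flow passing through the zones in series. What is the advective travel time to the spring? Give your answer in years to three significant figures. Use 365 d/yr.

10.4 years

Steady 1-D flow in series ⇒ the Darcy flux q is identical in every zone and the zone head losses add (resistances L/K in series).
Σ(L/K) = 250/1.47 + 272/7.17 = 170.1 + 37.94 = 208.0 d
q = ΔH / Σ(L/K) = 8.35 / 208.0 = 0.04014 m/d (same in every zone)
Zone A: v = q/n = 0.04014/0.36 = 0.1115 m/d → t_A = 250/0.1115 = 2242 d
Zone B: v = q/n = 0.04014/0.23 = 0.1745 m/d → t_B = 272/0.1745 = 1558 d
Total t = 2242 + 1558 = 3800 d
   = 3800 / 365 = 10.4 yr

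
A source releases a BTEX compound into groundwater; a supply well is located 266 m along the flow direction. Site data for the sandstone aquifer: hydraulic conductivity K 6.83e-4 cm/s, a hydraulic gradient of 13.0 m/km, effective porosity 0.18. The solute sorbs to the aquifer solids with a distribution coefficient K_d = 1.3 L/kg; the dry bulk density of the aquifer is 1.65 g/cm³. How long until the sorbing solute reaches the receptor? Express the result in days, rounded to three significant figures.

80600 days

K = 6.83e-4 cm/s × 864 = 0.5901 m/d
q = Ki = 0.5901 × 0.013 = 0.007671 m/d
Average linear velocity = 0.007671 / 0.18 = 0.04262 m/d
Retardation R = 1 + ρ_b·K_d/n = 1 + 1.65×1.3/0.18 = 12.92
Contaminant velocity v_c = v/R = 0.04262/12.92 = 0.003300 m/d
t = L/v_c = 266/0.003300 = 80620 d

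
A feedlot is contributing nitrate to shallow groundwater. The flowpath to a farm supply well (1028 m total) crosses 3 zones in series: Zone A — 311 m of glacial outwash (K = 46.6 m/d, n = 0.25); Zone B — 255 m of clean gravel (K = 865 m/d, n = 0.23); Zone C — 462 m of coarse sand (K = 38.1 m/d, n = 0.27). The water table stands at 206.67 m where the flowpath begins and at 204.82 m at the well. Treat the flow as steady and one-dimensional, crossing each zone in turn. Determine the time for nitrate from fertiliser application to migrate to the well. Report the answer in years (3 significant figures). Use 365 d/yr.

7.38 years

Total head drop ΔH = 206.67 − 204.82 = 1.85 m
Continuity: the same q passes through each zone, so ΔH = q·Σ(L_j/K_j) — the zones act as resistances in series.
Σ(L/K) = 311/46.6 + 255/865 + 462/38.1 = 6.674 + 0.2948 + 12.13 = 19.09 d
q = ΔH / Σ(L/K) = 1.85 / 19.09 = 0.09689 m/d (same in every zone)
Zone A: v = q/n = 0.09689/0.25 = 0.3875 m/d → t_A = 311/0.3875 = 802.5 d
Zone B: v = q/n = 0.09689/0.23 = 0.4212 m/d → t_B = 255/0.4212 = 605.4 d
Zone C: v = q/n = 0.09689/0.27 = 0.3588 m/d → t_C = 462/0.3588 = 1287 d
Total t = 802.5 + 605.4 + 1287 = 2695 d
   = 2695 / 365 = 7.38 yr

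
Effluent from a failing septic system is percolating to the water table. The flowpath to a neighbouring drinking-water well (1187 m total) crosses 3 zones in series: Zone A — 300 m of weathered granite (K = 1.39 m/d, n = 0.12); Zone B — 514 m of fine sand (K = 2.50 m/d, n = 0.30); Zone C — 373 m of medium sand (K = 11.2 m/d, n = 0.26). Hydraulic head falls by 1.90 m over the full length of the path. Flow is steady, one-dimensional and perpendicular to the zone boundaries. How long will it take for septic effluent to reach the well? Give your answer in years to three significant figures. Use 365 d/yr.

188 years

Steady 1-D flow in series ⇒ the Darcy flux q is identical in every zone and the zone head losses add (resistances L/K in series).
Σ(L/K) = 300/1.39 + 514/2.50 + 373/11.2 = 215.8 + 205.6 + 33.30 = 454.7 d
q = ΔH / Σ(L/K) = 1.90 / 454.7 = 0.004178 m/d (same in every zone)
Zone A: v = q/n = 0.004178/0.12 = 0.03482 m/d → t_A = 300/0.03482 = 8616 d
Zone B: v = q/n = 0.004178/0.30 = 0.01393 m/d → t_B = 514/0.01393 = 36910 d
Zone C: v = q/n = 0.004178/0.26 = 0.01607 m/d → t_C = 373/0.01607 = 23210 d
Total t = 8616 + 36910 + 23210 = 68730 d
   = 68730 / 365 = 188 yr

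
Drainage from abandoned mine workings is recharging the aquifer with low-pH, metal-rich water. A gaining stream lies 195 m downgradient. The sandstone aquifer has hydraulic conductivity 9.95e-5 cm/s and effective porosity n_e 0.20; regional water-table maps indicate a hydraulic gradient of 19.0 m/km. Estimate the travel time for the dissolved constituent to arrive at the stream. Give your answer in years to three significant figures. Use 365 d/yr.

65.4 years

K = 9.95e-5 cm/s × 864 = 0.08597 m/d
q = Ki = 0.08597 × 0.019 = 0.001633 m/d
v_s = q/n_e = 0.001633/0.20 = 0.008167 m/d
t = L / v = 195 / 0.008167 = 23880 d
   = 23880 / 365 = 65.4 yr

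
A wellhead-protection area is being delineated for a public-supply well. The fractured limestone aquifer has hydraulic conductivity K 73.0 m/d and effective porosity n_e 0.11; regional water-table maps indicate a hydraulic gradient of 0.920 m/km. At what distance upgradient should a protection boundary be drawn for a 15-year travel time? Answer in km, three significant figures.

Darcy flux q = K·i = 73.0 × 9.2e-4 = 0.06716 m/d
v = Ki/n = 73.0·9.2e-4/0.11 = 0.6105 m/d
T = 15 yr × 365 = 5475 d
L = v × T = 0.6105 × 5475 = 3343 m
   = 3.34 km

3.34 km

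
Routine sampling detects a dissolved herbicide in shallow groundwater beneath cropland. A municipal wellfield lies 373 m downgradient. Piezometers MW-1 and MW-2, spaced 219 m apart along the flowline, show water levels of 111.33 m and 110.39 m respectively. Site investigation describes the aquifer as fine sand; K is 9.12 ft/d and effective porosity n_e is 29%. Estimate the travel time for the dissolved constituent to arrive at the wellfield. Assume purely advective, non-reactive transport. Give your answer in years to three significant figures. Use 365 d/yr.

24.8 years

Hydraulic gradient i = (111.33 − 110.39) / 219 = 0.94 / 219 = 0.004292
K = 9.12 ft/d × 0.3048 = 2.780 m/d
Specific discharge q = 2.780 × 0.004292 = 0.01193 m/d
Seepage velocity v = q / n = 0.01193 / 0.29 = 0.04114 m/d
t = L / v = 373 / 0.04114 = 9066 d
   = 9066 / 365 = 24.8 yr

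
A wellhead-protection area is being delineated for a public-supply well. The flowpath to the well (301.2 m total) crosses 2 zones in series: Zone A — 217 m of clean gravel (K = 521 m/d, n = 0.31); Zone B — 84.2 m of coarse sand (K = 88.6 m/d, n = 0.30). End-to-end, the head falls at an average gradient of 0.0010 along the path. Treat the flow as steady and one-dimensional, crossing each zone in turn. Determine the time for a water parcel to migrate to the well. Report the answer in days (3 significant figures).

Continuity: the same q passes through each zone, so ΔH = q·Σ(L_j/K_j) — the zones act as resistances in series.
Σ(L/K) = 217/521 + 84.2/88.6 = 0.4165 + 0.9503 = 1.367 d
K_eq = L_total / Σ(L/K) = 301.2 / 1.367 = 220.4 m/d
q = K_eq · i = 220.4 × 0.0010 = 0.2204 m/d (same in every zone)
Zone A: v = q/n = 0.2204/0.31 = 0.7108 m/d → t_A = 217/0.7108 = 305.3 d
Zone B: v = q/n = 0.2204/0.30 = 0.7345 m/d → t_B = 84.2/0.7345 = 114.6 d
Total t = 305.3 + 114.6 = 419.9 d

420 days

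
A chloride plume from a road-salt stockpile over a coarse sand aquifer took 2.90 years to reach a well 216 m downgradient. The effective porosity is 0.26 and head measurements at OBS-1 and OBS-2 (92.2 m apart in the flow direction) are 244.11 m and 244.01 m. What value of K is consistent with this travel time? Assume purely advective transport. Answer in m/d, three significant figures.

Hydraulic gradient i = (244.11 − 244.01) / 92.2 = 0.10 / 92.2 = 0.001085
t = 2.90 years = 1059 d
v = L / t = 216 / 1059 = 0.2041 m/d
K = v · n / i = 0.2041 × 0.26 / 0.001085 = 48.9 m/d

48.9 m/d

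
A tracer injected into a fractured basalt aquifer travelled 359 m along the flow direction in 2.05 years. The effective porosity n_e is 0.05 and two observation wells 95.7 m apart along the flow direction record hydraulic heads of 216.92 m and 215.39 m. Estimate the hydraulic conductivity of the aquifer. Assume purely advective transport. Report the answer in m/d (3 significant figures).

1.50 m/d

Hydraulic gradient i = (216.92 − 215.39) / 95.7 = 1.53 / 95.7 = 0.01599
t = 2.05 years = 748.2 d
v = L / t = 359 / 748.2 = 0.4798 m/d
K = v · n / i = 0.4798 × 0.05 / 0.01599 = 1.50 m/d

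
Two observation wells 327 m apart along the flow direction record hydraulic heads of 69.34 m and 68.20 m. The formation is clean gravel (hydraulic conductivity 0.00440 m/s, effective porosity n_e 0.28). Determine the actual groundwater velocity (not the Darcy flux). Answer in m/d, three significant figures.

4.73 m/d

Hydraulic gradient i = (69.34 − 68.20) / 327 = 1.14 / 327 = 0.003486
K = 0.00440 m/s × 86400 s/d = 380.2 m/d
Darcy flux q = K·i = 380.2 × 0.003486 = 1.325 m/d
Seepage velocity v = q / n = 1.325 / 0.28 = 4.733 m/d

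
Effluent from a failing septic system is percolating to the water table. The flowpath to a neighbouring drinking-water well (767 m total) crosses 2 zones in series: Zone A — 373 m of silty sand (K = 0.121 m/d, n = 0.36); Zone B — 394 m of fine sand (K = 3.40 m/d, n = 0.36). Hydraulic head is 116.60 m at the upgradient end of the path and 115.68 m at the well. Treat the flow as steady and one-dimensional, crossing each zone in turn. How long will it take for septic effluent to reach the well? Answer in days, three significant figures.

960000 days

Total head drop ΔH = 116.60 − 115.68 = 0.92 m
Steady 1-D flow in series ⇒ the Darcy flux q is identical in every zone and the zone head losses add (resistances L/K in series).
Σ(L/K) = 373/0.121 + 394/3.40 = 3083 + 115.9 = 3199 d
q = ΔH / Σ(L/K) = 0.92 / 3199 = 2.876e-4 m/d (same in every zone)
Zone A: v = q/n = 2.876e-4/0.36 = 7.990e-4 m/d → t_A = 373/7.990e-4 = 466800 d
Zone B: v = q/n = 2.876e-4/0.36 = 7.990e-4 m/d → t_B = 394/7.990e-4 = 493100 d
Total t = 466800 + 493100 = 960000 d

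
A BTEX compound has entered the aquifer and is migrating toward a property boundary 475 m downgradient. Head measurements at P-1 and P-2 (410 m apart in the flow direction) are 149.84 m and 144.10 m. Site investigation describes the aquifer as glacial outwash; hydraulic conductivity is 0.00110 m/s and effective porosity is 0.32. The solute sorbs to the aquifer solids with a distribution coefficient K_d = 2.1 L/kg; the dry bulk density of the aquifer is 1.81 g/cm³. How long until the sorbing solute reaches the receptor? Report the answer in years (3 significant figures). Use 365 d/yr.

4.03 years

Hydraulic gradient i = (149.84 − 144.10) / 410 = 5.74 / 410 = 0.01400
K = 0.00110 m/s × 86400 s/d = 95.04 m/d
Darcy flux q = K·i = 95.04 × 0.01400 = 1.331 m/d
v = Ki/n = 95.04·0.01400/0.32 = 4.158 m/d
Retardation R = 1 + ρ_b·K_d/n = 1 + 1.81×2.1/0.32 = 12.88
Contaminant velocity v_c = v/R = 4.158/12.88 = 0.3229 m/d
t = L/v_c = 475/0.3229 = 1471 d
   = 1471/365 = 4.03 yr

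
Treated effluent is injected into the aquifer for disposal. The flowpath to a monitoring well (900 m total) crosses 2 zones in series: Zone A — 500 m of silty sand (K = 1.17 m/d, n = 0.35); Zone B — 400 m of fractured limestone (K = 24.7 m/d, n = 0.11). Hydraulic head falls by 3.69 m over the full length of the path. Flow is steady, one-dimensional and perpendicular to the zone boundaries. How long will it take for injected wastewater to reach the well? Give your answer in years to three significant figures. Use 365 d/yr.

Continuity: the same q passes through each zone, so ΔH = q·Σ(L_j/K_j) — the zones act as resistances in series.
Σ(L/K) = 500/1.17 + 400/24.7 = 427.4 + 16.19 = 443.5 d
q = ΔH / Σ(L/K) = 3.69 / 443.5 = 0.008319 m/d (same in every zone)
Zone A: v = q/n = 0.008319/0.35 = 0.02377 m/d → t_A = 500/0.02377 = 21040 d
Zone B: v = q/n = 0.008319/0.11 = 0.07563 m/d → t_B = 400/0.07563 = 5289 d
Total t = 21040 + 5289 = 26320 d
   = 26320 / 365 = 72.1 yr

72.1 years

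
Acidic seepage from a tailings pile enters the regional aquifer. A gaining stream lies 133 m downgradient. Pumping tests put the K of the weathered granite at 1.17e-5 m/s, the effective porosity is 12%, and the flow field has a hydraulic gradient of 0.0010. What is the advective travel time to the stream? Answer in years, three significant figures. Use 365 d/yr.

43.3 years

K = 1.17e-5 m/s × 86400 s/d = 1.011 m/d
Darcy flux q = K·i = 1.011 × 0.0010 = 0.001011 m/d
Average linear velocity = 0.001011 / 0.12 = 0.008424 m/d
t = L / v = 133 / 0.008424 = 15790 d
   = 15790 / 365 = 43.3 yr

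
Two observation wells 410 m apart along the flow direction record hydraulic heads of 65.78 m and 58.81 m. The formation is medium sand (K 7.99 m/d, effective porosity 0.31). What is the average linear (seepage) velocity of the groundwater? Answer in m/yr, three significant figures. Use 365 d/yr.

Hydraulic gradient i = (65.78 − 58.81) / 410 = 6.97 / 410 = 0.01700
q = Ki = 7.99 × 0.01700 = 0.1358 m/d
Seepage velocity v = q / n = 0.1358 / 0.31 = 0.4382 m/d
   = 0.4382 × 365 = 160 m/yr

160 m/yr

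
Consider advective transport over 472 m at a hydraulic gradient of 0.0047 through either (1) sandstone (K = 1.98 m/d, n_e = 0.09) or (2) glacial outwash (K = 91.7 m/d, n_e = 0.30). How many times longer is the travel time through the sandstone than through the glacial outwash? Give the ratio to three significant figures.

Unit 1 (sandstone): v = 1.98×0.0047/0.09 = 0.1034 m/d, t = 472/0.1034 = 4565 d
Unit 2 (glacial outwash): v = 91.7×0.0047/0.30 = 1.437 m/d, t = 472/1.437 = 328.5 d
t(sandstone) / t(glacial outwash) = 4565/328.5 = 13.9

13.9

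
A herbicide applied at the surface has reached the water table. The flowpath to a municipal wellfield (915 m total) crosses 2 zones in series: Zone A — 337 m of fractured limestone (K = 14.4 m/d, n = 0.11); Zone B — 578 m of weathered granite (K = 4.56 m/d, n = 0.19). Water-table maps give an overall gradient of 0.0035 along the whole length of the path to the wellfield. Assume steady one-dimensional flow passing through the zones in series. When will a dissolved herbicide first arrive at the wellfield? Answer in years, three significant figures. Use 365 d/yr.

18.9 years

Steady 1-D flow in series ⇒ the Darcy flux q is identical in every zone and the zone head losses add (resistances L/K in series).
Σ(L/K) = 337/14.4 + 578/4.56 = 23.40 + 126.8 = 150.2 d
K_eq = L_total / Σ(L/K) = 915 / 150.2 = 6.094 m/d
q = K_eq · i = 6.094 × 0.0035 = 0.02133 m/d (same in every zone)
Zone A: v = q/n = 0.02133/0.11 = 0.1939 m/d → t_A = 337/0.1939 = 1738 d
Zone B: v = q/n = 0.02133/0.19 = 0.1123 m/d → t_B = 578/0.1123 = 5149 d
Total t = 1738 + 5149 = 6887 d
   = 6887 / 365 = 18.9 yr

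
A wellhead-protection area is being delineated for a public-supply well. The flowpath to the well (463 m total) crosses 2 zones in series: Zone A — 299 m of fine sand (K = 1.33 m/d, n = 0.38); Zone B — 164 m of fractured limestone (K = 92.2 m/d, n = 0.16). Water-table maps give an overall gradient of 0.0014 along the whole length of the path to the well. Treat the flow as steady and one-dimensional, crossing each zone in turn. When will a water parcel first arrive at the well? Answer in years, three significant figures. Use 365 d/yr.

134 years

Steady 1-D flow in series ⇒ the Darcy flux q is identical in every zone and the zone head losses add (resistances L/K in series).
Σ(L/K) = 299/1.33 + 164/92.2 = 224.8 + 1.779 = 226.6 d
K_eq = L_total / Σ(L/K) = 463 / 226.6 = 2.043 m/d
q = K_eq · i = 2.043 × 0.0014 = 0.002861 m/d (same in every zone)
Zone A: v = q/n = 0.002861/0.38 = 0.007528 m/d → t_A = 299/0.007528 = 39720 d
Zone B: v = q/n = 0.002861/0.16 = 0.01788 m/d → t_B = 164/0.01788 = 9173 d
Total t = 39720 + 9173 = 48890 d
   = 48890 / 365 = 134 yr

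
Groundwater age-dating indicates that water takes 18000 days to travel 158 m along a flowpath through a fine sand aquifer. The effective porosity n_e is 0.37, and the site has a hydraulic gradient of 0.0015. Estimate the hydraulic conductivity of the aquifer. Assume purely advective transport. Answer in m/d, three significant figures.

v = L / t = 158 / 18000 = 0.008778 m/d
K = v · n / i = 0.008778 × 0.37 / 0.0015 = 2.17 m/d

2.17 m/d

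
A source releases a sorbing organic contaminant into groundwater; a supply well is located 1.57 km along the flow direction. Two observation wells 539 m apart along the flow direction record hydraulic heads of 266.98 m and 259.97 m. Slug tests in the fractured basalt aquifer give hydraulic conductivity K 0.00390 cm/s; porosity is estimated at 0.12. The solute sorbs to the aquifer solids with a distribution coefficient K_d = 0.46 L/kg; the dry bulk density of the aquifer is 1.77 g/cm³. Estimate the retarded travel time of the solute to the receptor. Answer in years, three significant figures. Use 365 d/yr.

Hydraulic gradient i = (266.98 − 259.97) / 539 = 7.01 / 539 = 0.01301
K = 0.00390 cm/s × 864 = 3.370 m/d
Specific discharge q = 3.370 × 0.01301 = 0.04382 m/d
Seepage velocity v = q / n = 0.04382 / 0.12 = 0.3652 m/d
Retardation R = 1 + ρ_b·K_d/n = 1 + 1.77×0.46/0.12 = 7.785
Contaminant velocity v_c = v/R = 0.3652/7.785 = 0.04691 m/d
L = 1.57 km = 1570 m
t = L/v_c = 1570/0.04691 = 33470 d
   = 33470/365 = 91.7 yr

91.7 years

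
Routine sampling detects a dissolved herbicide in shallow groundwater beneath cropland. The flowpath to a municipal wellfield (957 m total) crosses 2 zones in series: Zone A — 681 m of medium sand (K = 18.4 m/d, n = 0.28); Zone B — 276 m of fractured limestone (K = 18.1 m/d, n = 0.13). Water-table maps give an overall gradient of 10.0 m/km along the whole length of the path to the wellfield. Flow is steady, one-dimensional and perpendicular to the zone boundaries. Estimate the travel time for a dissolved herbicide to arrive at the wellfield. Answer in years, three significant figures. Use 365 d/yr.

Continuity: the same q passes through each zone, so ΔH = q·Σ(L_j/K_j) — the zones act as resistances in series.
Σ(L/K) = 681/18.4 + 276/18.1 = 37.01 + 15.25 = 52.26 d
K_eq = L_total / Σ(L/K) = 957 / 52.26 = 18.31 m/d
q = K_eq · i = 18.31 × 0.010 = 0.1831 m/d (same in every zone)
Zone A: v = q/n = 0.1831/0.28 = 0.6540 m/d → t_A = 681/0.6540 = 1041 d
Zone B: v = q/n = 0.1831/0.13 = 1.409 m/d → t_B = 276/1.409 = 195.9 d
Total t = 1041 + 195.9 = 1237 d
   = 1237 / 365 = 3.39 yr

3.39 years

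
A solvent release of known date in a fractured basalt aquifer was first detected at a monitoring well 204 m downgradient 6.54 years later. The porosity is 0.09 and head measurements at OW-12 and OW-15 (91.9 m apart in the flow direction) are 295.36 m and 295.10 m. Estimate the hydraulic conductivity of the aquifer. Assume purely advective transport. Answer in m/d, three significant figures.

2.72 m/d

Hydraulic gradient i = (295.36 − 295.10) / 91.9 = 0.26 / 91.9 = 0.002829
t = 6.54 years = 2387 d
v = L / t = 204 / 2387 = 0.08546 m/d
K = v · n / i = 0.08546 × 0.09 / 0.002829 = 2.72 m/d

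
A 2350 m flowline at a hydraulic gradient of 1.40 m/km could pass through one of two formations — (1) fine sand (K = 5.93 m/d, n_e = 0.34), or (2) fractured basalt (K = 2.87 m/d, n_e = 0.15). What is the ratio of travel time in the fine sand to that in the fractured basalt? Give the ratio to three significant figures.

Unit 1 (fine sand): v = 5.93×0.0014/0.34 = 0.02442 m/d, t = 2350/0.02442 = 96240 d
Unit 2 (fractured basalt): v = 2.87×0.0014/0.15 = 0.02679 m/d, t = 2350/0.02679 = 87730 d
t(fine sand) / t(fractured basalt) = 96240/87730 = 1.10

1.10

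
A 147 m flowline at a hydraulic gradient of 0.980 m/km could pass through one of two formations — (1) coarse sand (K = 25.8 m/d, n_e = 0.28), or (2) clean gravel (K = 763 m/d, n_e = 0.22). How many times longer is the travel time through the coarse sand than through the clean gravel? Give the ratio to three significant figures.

Unit 1 (coarse sand): v = 25.8×9.8e-4/0.28 = 0.09030 m/d, t = 147/0.09030 = 1628 d
Unit 2 (clean gravel): v = 763×9.8e-4/0.22 = 3.399 m/d, t = 147/3.399 = 43.25 d
t(coarse sand) / t(clean gravel) = 1628/43.25 = 37.6

37.6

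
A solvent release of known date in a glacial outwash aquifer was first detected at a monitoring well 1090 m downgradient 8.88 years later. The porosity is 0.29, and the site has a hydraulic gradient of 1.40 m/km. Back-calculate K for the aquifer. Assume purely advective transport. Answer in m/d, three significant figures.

t = 8.88 years = 3241 d
v = L / t = 1090 / 3241 = 0.3363 m/d
K = v · n / i = 0.3363 × 0.29 / 0.0014 = 69.7 m/d

69.7 m/d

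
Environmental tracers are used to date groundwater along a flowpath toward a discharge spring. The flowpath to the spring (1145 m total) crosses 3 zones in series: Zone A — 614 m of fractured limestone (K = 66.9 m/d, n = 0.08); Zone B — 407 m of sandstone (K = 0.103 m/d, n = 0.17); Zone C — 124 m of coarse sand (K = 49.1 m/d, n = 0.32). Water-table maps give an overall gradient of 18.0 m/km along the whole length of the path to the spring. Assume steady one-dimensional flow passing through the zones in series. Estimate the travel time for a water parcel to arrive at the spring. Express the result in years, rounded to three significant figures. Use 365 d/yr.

Steady 1-D flow in series ⇒ the Darcy flux q is identical in every zone and the zone head losses add (resistances L/K in series).
Σ(L/K) = 614/66.9 + 407/0.103 + 124/49.1 = 9.178 + 3951 + 2.525 = 3963 d
K_eq = L_total / Σ(L/K) = 1145 / 3963 = 0.2889 m/d
q = K_eq · i = 0.2889 × 0.018 = 0.005200 m/d (same in every zone)
Zone A: v = q/n = 0.005200/0.08 = 0.06500 m/d → t_A = 614/0.06500 = 9445 d
Zone B: v = q/n = 0.005200/0.17 = 0.03059 m/d → t_B = 407/0.03059 = 13300 d
Zone C: v = q/n = 0.005200/0.32 = 0.01625 m/d → t_C = 124/0.01625 = 7630 d
Total t = 9445 + 13300 + 7630 = 30380 d
   = 30380 / 365 = 83.2 yr

83.2 years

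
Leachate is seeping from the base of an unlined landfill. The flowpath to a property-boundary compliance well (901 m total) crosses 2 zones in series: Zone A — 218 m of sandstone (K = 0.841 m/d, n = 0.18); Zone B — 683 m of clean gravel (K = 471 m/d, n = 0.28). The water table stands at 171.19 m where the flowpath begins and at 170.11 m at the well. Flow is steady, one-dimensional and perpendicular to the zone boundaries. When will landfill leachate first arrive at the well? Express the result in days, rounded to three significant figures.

55600 days

Total head drop ΔH = 171.19 − 170.11 = 1.08 m
Continuity: the same q passes through each zone, so ΔH = q·Σ(L_j/K_j) — the zones act as resistances in series.
Σ(L/K) = 218/0.841 + 683/471 = 259.2 + 1.450 = 260.7 d
q = ΔH / Σ(L/K) = 1.08 / 260.7 = 0.004143 m/d (same in every zone)
Zone A: v = q/n = 0.004143/0.18 = 0.02302 m/d → t_A = 218/0.02302 = 9471 d
Zone B: v = q/n = 0.004143/0.28 = 0.01480 m/d → t_B = 683/0.01480 = 46160 d
Total t = 9471 + 46160 = 55630 d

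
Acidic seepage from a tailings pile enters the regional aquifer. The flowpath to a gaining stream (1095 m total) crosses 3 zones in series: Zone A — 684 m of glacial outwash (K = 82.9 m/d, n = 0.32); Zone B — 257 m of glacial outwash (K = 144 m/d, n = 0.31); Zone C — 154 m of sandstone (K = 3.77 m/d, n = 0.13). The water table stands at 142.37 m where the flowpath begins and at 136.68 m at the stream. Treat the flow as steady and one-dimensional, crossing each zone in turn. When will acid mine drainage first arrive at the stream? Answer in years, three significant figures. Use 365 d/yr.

Total head drop ΔH = 142.37 − 136.68 = 5.69 m
Steady 1-D flow in series ⇒ the Darcy flux q is identical in every zone and the zone head losses add (resistances L/K in series).
Σ(L/K) = 684/82.9 + 257/144 + 154/3.77 = 8.251 + 1.785 + 40.85 = 50.88 d
q = ΔH / Σ(L/K) = 5.69 / 50.88 = 0.1118 m/d (same in every zone)
Zone A: v = q/n = 0.1118/0.32 = 0.3494 m/d → t_A = 684/0.3494 = 1957 d
Zone B: v = q/n = 0.1118/0.31 = 0.3607 m/d → t_B = 257/0.3607 = 712.5 d
Zone C: v = q/n = 0.1118/0.13 = 0.8602 m/d → t_C = 154/0.8602 = 179.0 d
Total t = 1957 + 712.5 + 179.0 = 2849 d
   = 2849 / 365 = 7.81 yr

7.81 years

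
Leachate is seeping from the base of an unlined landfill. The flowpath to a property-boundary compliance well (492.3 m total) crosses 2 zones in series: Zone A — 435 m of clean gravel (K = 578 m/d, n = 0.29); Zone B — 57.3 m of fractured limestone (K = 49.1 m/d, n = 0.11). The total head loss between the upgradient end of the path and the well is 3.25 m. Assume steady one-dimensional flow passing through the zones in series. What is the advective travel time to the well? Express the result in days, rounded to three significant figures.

78.2 days

Steady 1-D flow in series ⇒ the Darcy flux q is identical in every zone and the zone head losses add (resistances L/K in series).
Σ(L/K) = 435/578 + 57.3/49.1 = 0.7526 + 1.167 = 1.920 d
q = ΔH / Σ(L/K) = 3.25 / 1.920 = 1.693 m/d (same in every zone)
Zone A: v = q/n = 1.693/0.29 = 5.838 m/d → t_A = 435/5.838 = 74.51 d
Zone B: v = q/n = 1.693/0.11 = 15.39 m/d → t_B = 57.3/15.39 = 3.723 d
Total t = 74.51 + 3.723 = 78.23 d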